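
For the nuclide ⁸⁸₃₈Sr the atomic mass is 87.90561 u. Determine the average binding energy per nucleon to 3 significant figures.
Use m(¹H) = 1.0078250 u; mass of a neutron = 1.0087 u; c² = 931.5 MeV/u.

8.75 MeV/nucleon

With 38 protons and 50 neutrons (A = 88):
Total constituent mass: 38 × 1.0078250 + 50 × 1.0087 = 88.7323500 u
The mass defect is 88.7323500 − 87.90561 = 0.8267400 u.
Converting to energy: 0.8267400 u × 931.5 MeV/u = 770.108 MeV
Per nucleon: 770.108 / 88 = 8.751 MeV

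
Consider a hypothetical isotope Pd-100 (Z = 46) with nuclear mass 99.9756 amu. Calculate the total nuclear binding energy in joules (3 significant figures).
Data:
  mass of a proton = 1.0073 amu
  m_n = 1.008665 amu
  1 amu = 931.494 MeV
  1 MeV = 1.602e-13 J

1.24e-10 J

Σm = 46·m_p + 54·m_n = 46.3358 + 54.467910 = 100.803710 amu
Mass defect Δm = 100.803710 − 99.9756 = 0.828110 amu
Converting to energy: 0.828110 amu × 931.494 MeV/amu = 771.379 MeV
In joules: 771.379 MeV × 1.602e-13 J/MeV = 1.2357e-10 J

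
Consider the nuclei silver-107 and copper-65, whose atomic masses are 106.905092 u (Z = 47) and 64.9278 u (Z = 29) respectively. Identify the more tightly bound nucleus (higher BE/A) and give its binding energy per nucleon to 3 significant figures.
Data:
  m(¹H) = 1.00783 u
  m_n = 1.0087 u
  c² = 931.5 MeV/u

silver-107: Σm = 47(1.00783) + 60(1.0087) = 107.89001 u; Δm = 0.984918 u; E_B = 917.45 MeV; E_B/A = 8.574 MeV
copper-65: Σm = 29(1.00783) + 36(1.0087) = 65.54027 u; Δm = 0.61247 u; E_B = 570.52 MeV; E_B/A = 8.777 MeV
copper-65 has the higher binding energy per nucleon, so it is the more tightly bound nucleus.

copper-65; 8.78 MeV/nucleon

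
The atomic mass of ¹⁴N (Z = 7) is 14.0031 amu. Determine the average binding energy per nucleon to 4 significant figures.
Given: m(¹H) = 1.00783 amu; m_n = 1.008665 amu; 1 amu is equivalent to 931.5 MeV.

Z = 7, so N = A − Z = 14 − 7 = 7.
Σm = 7·m(¹H) + 7·m_n = 7.05481 + 7.060655 = 14.115465 amu
Mass defect Δm = 14.115465 − 14.0031 = 0.112365 amu
Binding energy = Δm·c² = 0.112365 × 931.5 MeV/amu = 104.668 MeV
BE/A = 104.668 MeV / 14 = 7.476 MeV/nucleon

7.476 MeV/nucleon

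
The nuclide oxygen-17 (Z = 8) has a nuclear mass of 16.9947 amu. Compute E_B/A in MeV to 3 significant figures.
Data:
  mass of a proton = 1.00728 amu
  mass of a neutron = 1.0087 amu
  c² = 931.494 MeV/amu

The nucleus contains 8 protons and 17 − 8 = 9 neutrons.
Total constituent mass: 8 × 1.00728 + 9 × 1.0087 = 17.13654 amu
Mass defect Δm = 17.13654 − 16.9947 = 0.14184 amu
Converting to energy: 0.14184 amu × 931.494 MeV/amu = 132.123 MeV
Per nucleon: 132.123 / 17 = 7.772 MeV

7.77 MeV/nucleon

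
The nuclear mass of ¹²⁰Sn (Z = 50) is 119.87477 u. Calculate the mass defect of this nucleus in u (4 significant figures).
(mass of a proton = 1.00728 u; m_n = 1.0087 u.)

1.098 u

With 50 protons and 70 neutrons (A = 120):
Σm = 50·m_p + 70·m_n = 50.36400 + 70.6090 = 120.97300 u
Δm = 120.97300 − 119.87477 = 1.09823 u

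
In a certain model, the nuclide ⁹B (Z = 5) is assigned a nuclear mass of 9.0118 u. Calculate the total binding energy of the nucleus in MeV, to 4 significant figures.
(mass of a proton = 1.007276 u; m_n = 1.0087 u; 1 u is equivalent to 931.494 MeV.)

55.31 MeV

The nucleus contains 5 protons and 9 − 5 = 4 neutrons.
Total constituent mass: 5 × 1.007276 + 4 × 1.0087 = 9.071180 u
Δm = 9.071180 − 9.0118 = 0.059380 u
E_B = 0.059380 × 931.494 = 55.3121 MeV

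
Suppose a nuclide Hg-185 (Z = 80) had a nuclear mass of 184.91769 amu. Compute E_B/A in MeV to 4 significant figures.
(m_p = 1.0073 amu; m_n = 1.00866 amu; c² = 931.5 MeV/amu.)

Σm = 80·m_p + 105·m_n = 80.5840 + 105.90930 = 186.49330 amu
Δm = 186.49330 − 184.91769 = 1.57561 amu
E_B = 1.57561 × 931.5 = 1467.68 MeV
Dividing by A = 185 gives 7.933 MeV per nucleon.

7.933 MeV/nucleon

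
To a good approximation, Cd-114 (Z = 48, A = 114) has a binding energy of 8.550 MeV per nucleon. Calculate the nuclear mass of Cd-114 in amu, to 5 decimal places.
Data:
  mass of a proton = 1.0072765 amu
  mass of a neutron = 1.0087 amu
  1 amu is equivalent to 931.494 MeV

Total binding energy = 114 × 8.550 = 974.700 MeV
Mass defect = 974.700 MeV / (931.494 MeV/amu) = 1.0463836 amu
Constituent mass = 48(1.0072765) + 66(1.0087) = 114.9234720 amu
Nuclear mass = 114.9234720 − 1.0463836 = 113.8770884 amu ≈ 113.87709 amu (to 5 decimal places)

113.87709 amu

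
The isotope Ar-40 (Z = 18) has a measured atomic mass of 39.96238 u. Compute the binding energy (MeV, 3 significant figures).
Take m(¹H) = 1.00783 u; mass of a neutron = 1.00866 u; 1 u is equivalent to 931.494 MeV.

344 MeV

The nucleus contains 18 protons and 40 − 18 = 22 neutrons.
Σm = 18·m(¹H) + 22·m_n = 18.14094 + 22.19052 = 40.33146 u
Δm = 40.33146 − 39.96238 = 0.36908 u
Converting to energy: 0.36908 u × 931.494 MeV/u = 343.796 MeV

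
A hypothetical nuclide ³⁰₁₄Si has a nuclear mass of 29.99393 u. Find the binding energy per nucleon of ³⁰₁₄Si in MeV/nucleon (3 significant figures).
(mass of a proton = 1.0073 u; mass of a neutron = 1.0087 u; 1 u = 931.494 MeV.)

7.68 MeV/nucleon

Mass of separated nucleons = 14(1.0073) + 16(1.0087) = 14.1022 + 16.1392 = 30.2414 u
Δm = 30.2414 − 29.99393 = 0.24747 u
Converting to energy: 0.24747 u × 931.494 MeV/u = 230.517 MeV
BE/A = 230.517 MeV / 30 = 7.684 MeV/nucleon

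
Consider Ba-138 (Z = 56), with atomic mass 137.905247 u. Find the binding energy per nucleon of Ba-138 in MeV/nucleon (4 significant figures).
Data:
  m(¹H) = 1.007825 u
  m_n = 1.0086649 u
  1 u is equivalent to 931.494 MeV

8.393 MeV/nucleon

With 56 protons and 82 neutrons (A = 138):
Mass of separated nucleons = 56(1.007825) + 82(1.0086649) = 56.438200 + 82.7105218 = 139.1487218 u
The mass defect is 139.1487218 − 137.905247 = 1.2434748 u.
Converting to energy: 1.2434748 u × 931.494 MeV/u = 1158.29 MeV
Dividing by A = 138 gives 8.393 MeV per nucleon.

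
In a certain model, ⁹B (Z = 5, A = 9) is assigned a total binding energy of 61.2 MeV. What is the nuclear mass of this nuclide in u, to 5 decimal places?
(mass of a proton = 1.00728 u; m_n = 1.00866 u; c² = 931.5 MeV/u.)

9.00534 u

Mass defect = 61.2 MeV / (931.5 MeV/u) = 0.0657005 u
Constituent mass = 5(1.00728) + 4(1.00866) = 9.07104 u
Nuclear mass = 9.07104 − 0.0657005 = 9.0053395 u ≈ 9.00534 u (to 5 decimal places)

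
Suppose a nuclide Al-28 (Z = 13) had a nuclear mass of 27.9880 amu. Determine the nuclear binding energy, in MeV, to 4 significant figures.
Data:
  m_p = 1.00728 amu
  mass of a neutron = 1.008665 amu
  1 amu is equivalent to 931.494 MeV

The nucleus contains 13 protons and 28 − 13 = 15 neutrons.
Total constituent mass: 13 × 1.00728 + 15 × 1.008665 = 28.224615 amu
The mass defect is 28.224615 − 27.9880 = 0.236615 amu.
E_B = 0.236615 × 931.494 = 220.405 MeV

220.4 MeV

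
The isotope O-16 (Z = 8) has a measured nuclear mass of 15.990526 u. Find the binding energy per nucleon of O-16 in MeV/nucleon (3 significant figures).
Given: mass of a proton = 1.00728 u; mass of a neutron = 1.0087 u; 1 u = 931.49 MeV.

7.99 MeV/nucleon

The nucleus contains 8 protons and 16 − 8 = 8 neutrons.
Total constituent mass: 8 × 1.00728 + 8 × 1.0087 = 16.12784 u
Mass defect Δm = 16.12784 − 15.990526 = 0.137314 u
E_B = 0.137314 × 931.49 = 127.907 MeV
BE/A = 127.907 MeV / 16 = 7.994 MeV/nucleon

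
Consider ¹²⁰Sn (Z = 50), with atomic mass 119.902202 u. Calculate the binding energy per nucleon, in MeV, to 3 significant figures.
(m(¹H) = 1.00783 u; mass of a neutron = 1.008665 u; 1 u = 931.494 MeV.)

8.51 MeV/nucleon

Total constituent mass: 50 × 1.00783 + 70 × 1.008665 = 120.998050 u
Mass defect Δm = 120.998050 − 119.902202 = 1.095848 u
Converting to energy: 1.095848 u × 931.494 MeV/u = 1020.776 MeV
BE/A = 1020.776 MeV / 120 = 8.506 MeV/nucleon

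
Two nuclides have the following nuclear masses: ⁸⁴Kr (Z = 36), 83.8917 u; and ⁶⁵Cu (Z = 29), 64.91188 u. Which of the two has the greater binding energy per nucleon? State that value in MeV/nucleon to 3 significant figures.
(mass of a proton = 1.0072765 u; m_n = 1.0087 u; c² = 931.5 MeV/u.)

⁶⁵Cu; 8.78 MeV/nucleon

⁸⁴Kr: Σm = 36(1.0072765) + 48(1.0087) = 84.6795540 u; Δm = 0.7878540 u; E_B = 733.89 MeV; E_B/A = 8.737 MeV
⁶⁵Cu: Σm = 29(1.0072765) + 36(1.0087) = 65.5242185 u; Δm = 0.6123385 u; E_B = 570.39 MeV; E_B/A = 8.775 MeV
⁶⁵Cu has the higher binding energy per nucleon, so it is the more tightly bound nucleus.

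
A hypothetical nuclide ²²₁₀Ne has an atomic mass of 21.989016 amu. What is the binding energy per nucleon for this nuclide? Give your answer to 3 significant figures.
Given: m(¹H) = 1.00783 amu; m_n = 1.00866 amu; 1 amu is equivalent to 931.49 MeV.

8.18 MeV/nucleon

Z = 10, so N = A − Z = 22 − 10 = 12.
Σm = 10·m(¹H) + 12·m_n = 10.07830 + 12.10392 = 22.18222 amu
Δm = 22.18222 − 21.989016 = 0.193204 amu
E_B = 0.193204 × 931.49 = 179.968 MeV
Dividing by A = 22 gives 8.180 MeV per nucleon.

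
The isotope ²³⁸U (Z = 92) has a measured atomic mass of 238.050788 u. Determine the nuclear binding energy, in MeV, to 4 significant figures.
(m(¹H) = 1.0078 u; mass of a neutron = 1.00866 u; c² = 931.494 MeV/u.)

Total constituent mass: 92 × 1.0078 + 146 × 1.00866 = 239.98196 u
The mass defect is 239.98196 − 238.050788 = 1.931172 u.
Converting to energy: 1.931172 u × 931.494 MeV/u = 1798.88 MeV

1799 MeV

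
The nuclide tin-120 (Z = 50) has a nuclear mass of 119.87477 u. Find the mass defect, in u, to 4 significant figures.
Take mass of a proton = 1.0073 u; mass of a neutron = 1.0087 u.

1.099 u

With 50 protons and 70 neutrons (A = 120):
Total constituent mass: 50 × 1.0073 + 70 × 1.0087 = 120.9740 u
The mass defect is 120.9740 − 119.87477 = 1.09923 u.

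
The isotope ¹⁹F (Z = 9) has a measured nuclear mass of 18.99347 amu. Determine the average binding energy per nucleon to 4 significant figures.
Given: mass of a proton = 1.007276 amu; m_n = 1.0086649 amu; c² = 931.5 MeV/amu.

Z = 9, so N = A − Z = 19 − 9 = 10.
Mass of separated nucleons = 9(1.007276) + 10(1.0086649) = 9.065484 + 10.0866490 = 19.1521330 amu
Mass defect Δm = 19.1521330 − 18.99347 = 0.1586630 amu
Binding energy = Δm·c² = 0.1586630 × 931.5 MeV/amu = 147.795 MeV
BE/A = 147.795 MeV / 19 = 7.779 MeV/nucleon

7.779 MeV/nucleon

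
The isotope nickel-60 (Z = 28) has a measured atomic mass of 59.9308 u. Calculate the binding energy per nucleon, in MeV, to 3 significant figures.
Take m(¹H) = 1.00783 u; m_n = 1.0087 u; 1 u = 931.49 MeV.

Mass of separated nucleons = 28(1.00783) + 32(1.0087) = 28.21924 + 32.2784 = 60.49764 u
The mass defect is 60.49764 − 59.9308 = 0.56684 u.
Converting to energy: 0.56684 u × 931.49 MeV/u = 528.006 MeV
BE/A = 528.006 MeV / 60 = 8.800 MeV/nucleon

8.80 MeV/nucleon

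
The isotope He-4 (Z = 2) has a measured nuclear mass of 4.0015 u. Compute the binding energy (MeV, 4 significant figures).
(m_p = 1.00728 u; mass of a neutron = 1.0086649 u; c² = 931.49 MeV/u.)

With 2 protons and 2 neutrons (A = 4):
Mass of separated nucleons = 2(1.00728) + 2(1.0086649) = 2.01456 + 2.0173298 = 4.0318898 u
Δm = 4.0318898 − 4.0015 = 0.0303898 u
E_B = 0.0303898 × 931.49 = 28.3078 MeV

28.31 MeV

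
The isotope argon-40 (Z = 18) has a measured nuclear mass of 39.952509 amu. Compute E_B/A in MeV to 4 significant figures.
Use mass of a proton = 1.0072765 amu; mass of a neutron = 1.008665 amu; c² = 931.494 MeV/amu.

8.595 MeV/nucleon

Σm = 18·m_p + 22·m_n = 18.1309770 + 22.190630 = 40.3216070 amu
The mass defect is 40.3216070 − 39.952509 = 0.3690980 amu.
E_B = 0.3690980 × 931.494 = 343.813 MeV
Per nucleon: 343.813 / 40 = 8.595 MeV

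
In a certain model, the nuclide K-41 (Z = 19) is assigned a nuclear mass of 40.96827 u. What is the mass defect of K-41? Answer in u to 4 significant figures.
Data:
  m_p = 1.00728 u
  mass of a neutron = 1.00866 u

0.3606 u

Σm = 19·m_p + 22·m_n = 19.13832 + 22.19052 = 41.32884 u
Δm = 41.32884 − 40.96827 = 0.36057 u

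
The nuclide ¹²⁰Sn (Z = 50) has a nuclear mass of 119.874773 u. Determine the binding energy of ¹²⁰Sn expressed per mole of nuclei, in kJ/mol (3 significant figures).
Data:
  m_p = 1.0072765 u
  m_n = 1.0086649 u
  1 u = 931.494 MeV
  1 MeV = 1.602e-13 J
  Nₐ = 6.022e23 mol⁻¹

9.85e+10 kJ/mol

With 50 protons and 70 neutrons (A = 120):
Σm = 50·m_p + 70·m_n = 50.3638250 + 70.6065430 = 120.9703680 u
Mass defect Δm = 120.9703680 − 119.874773 = 1.0955950 u
Converting to energy: 1.0955950 u × 931.494 MeV/u = 1020.54 MeV
Per nucleus in joules: 1020.54 MeV × 1.602e-13 J/MeV = 1.6349e-10 J
Per mole: 1.6349e-10 J × 6.022e23 mol⁻¹ = 9.8454e+13 J/mol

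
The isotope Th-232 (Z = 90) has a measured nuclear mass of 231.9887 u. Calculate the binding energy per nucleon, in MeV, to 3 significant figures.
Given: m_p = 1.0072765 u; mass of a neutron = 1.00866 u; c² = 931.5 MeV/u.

Z = 90, so N = A − Z = 232 − 90 = 142.
Total constituent mass: 90 × 1.0072765 + 142 × 1.00866 = 233.8846050 u
The mass defect is 233.8846050 − 231.9887 = 1.8959050 u.
E_B = 1.8959050 × 931.5 = 1766.04 MeV
Dividing by A = 232 gives 7.612 MeV per nucleon.

7.61 MeV/nucleon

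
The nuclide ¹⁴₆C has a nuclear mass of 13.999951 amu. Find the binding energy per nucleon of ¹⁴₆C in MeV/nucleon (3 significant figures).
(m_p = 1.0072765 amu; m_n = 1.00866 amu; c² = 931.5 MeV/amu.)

7.52 MeV/nucleon

Σm = 6·m_p + 8·m_n = 6.0436590 + 8.06928 = 14.1129390 amu
Δm = 14.1129390 − 13.999951 = 0.1129880 amu
Converting to energy: 0.1129880 amu × 931.5 MeV/amu = 105.248 MeV
Dividing by A = 14 gives 7.518 MeV per nucleon.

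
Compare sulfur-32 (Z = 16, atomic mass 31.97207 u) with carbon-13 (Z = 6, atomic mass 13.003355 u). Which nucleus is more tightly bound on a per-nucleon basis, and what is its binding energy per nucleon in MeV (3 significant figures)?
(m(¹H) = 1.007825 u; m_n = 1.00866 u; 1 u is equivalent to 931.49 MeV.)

sulfur-32; 8.49 MeV/nucleon

sulfur-32: Σm = 16(1.007825) + 16(1.00866) = 32.263760 u; Δm = 0.291690 u; E_B = 271.71 MeV; E_B/A = 8.491 MeV
carbon-13: Σm = 6(1.007825) + 7(1.00866) = 13.107570 u; Δm = 0.104215 u; E_B = 97.075 MeV; E_B/A = 7.467 MeV
sulfur-32 has the higher binding energy per nucleon, so it is the more tightly bound nucleus.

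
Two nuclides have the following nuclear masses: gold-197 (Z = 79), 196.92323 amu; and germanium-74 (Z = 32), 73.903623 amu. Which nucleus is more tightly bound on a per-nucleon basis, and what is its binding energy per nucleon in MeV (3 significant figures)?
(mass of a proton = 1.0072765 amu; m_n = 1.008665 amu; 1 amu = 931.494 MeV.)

gold-197: Σm = 79(1.0072765) + 118(1.008665) = 198.5973135 amu; Δm = 1.6740835 amu; E_B = 1559.4 MeV; E_B/A = 7.916 MeV
germanium-74: Σm = 32(1.0072765) + 42(1.008665) = 74.5967780 amu; Δm = 0.6931550 amu; E_B = 645.67 MeV; E_B/A = 8.725 MeV
germanium-74 has the higher binding energy per nucleon, so it is the more tightly bound nucleus.

germanium-74; 8.73 MeV/nucleon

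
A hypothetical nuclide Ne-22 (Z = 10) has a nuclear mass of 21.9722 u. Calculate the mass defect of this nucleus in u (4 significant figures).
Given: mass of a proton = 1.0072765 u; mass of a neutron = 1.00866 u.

Σm = 10·m_p + 12·m_n = 10.0727650 + 12.10392 = 22.1766850 u
Mass defect Δm = 22.1766850 − 21.9722 = 0.2044850 u

0.2045 u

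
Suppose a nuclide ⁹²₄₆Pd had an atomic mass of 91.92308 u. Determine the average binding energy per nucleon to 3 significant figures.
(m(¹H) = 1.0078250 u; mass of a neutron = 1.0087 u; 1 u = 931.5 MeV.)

8.48 MeV/nucleon

With 46 protons and 46 neutrons (A = 92):
Total constituent mass: 46 × 1.0078250 + 46 × 1.0087 = 92.7601500 u
Δm = 92.7601500 − 91.92308 = 0.8370700 u
Binding energy = Δm·c² = 0.8370700 × 931.5 MeV/u = 779.731 MeV
Per nucleon: 779.731 / 92 = 8.475 MeV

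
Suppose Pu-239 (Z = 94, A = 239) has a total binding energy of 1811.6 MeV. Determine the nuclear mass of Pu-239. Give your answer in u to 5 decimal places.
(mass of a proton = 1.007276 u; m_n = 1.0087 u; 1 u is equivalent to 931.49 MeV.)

Mass defect = 1811.6 MeV / (931.49 MeV/u) = 1.9448411 u
Constituent mass = 94(1.007276) + 145(1.0087) = 240.945444 u
Nuclear mass = 240.945444 − 1.9448411 = 239.0006029 u ≈ 239.00060 u (to 5 decimal places)

239.00060 u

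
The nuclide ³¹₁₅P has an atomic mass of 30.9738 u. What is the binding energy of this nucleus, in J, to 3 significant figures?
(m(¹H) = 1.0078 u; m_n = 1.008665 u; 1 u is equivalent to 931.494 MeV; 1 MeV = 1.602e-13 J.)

Mass of separated nucleons = 15(1.0078) + 16(1.008665) = 15.1170 + 16.138640 = 31.255640 u
The mass defect is 31.255640 − 30.9738 = 0.281840 u.
Converting to energy: 0.281840 u × 931.494 MeV/u = 262.532 MeV
In joules: 262.532 MeV × 1.602e-13 J/MeV = 4.2058e-11 J

4.21e-11 J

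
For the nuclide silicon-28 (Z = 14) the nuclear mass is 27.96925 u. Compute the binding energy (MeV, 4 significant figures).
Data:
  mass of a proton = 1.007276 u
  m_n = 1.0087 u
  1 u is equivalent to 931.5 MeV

Σm = 14·m_p + 14·m_n = 14.101864 + 14.1218 = 28.223664 u
The mass defect is 28.223664 − 27.96925 = 0.254414 u.
E_B = 0.254414 × 931.5 = 236.987 MeV

237.0 MeV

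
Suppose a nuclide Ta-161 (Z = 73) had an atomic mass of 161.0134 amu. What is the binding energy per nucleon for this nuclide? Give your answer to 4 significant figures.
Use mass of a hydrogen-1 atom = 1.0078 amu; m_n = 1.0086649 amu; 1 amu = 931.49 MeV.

7.628 MeV/nucleon

Total constituent mass: 73 × 1.0078 + 88 × 1.0086649 = 162.3319112 amu
The mass defect is 162.3319112 − 161.0134 = 1.3185112 amu.
Binding energy = Δm·c² = 1.3185112 × 931.49 MeV/amu = 1228.18 MeV
BE/A = 1228.18 MeV / 161 = 7.628 MeV/nucleon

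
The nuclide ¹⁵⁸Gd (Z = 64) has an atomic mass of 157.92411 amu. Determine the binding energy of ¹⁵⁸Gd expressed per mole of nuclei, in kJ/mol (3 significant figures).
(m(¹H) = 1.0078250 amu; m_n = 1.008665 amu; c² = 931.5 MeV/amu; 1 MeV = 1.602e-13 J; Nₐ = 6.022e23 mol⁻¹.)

The nucleus contains 64 protons and 158 − 64 = 94 neutrons.
Σm = 64·m(¹H) + 94·m_n = 64.5008000 + 94.814510 = 159.3153100 amu
The mass defect is 159.3153100 − 157.92411 = 1.3912000 amu.
Converting to energy: 1.3912000 amu × 931.5 MeV/amu = 1295.90 MeV
Per nucleus in joules: 1295.90 MeV × 1.602e-13 J/MeV = 2.0760e-10 J
Per mole: 2.0760e-10 J × 6.022e23 mol⁻¹ = 1.2502e+14 J/mol

1.25e+11 kJ/mol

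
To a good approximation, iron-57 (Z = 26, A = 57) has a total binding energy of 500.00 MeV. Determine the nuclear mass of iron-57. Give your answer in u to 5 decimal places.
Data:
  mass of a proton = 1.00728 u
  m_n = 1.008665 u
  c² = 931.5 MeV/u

56.92113 u

Mass defect = 500.00 MeV / (931.5 MeV/u) = 0.5367687 u
Constituent mass = 26(1.00728) + 31(1.008665) = 57.457895 u
Nuclear mass = 57.457895 − 0.5367687 = 56.9211263 u ≈ 56.92113 u (to 5 decimal places)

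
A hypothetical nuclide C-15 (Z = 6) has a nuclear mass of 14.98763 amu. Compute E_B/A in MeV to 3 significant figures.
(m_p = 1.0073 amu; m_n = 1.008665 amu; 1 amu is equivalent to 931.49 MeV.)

8.33 MeV/nucleon

Σm = 6·m_p + 9·m_n = 6.0438 + 9.077985 = 15.121785 amu
The mass defect is 15.121785 − 14.98763 = 0.134155 amu.
Converting to energy: 0.134155 amu × 931.49 MeV/amu = 124.964 MeV
Dividing by A = 15 gives 8.331 MeV per nucleon.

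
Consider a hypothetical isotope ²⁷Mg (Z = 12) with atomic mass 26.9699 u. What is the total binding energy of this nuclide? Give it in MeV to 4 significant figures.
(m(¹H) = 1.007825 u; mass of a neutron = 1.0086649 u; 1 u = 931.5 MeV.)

236.6 MeV

The nucleus contains 12 protons and 27 − 12 = 15 neutrons.
Total constituent mass: 12 × 1.007825 + 15 × 1.0086649 = 27.2238735 u
Mass defect Δm = 27.2238735 − 26.9699 = 0.2539735 u
Binding energy = Δm·c² = 0.2539735 × 931.5 MeV/u = 236.576 MeV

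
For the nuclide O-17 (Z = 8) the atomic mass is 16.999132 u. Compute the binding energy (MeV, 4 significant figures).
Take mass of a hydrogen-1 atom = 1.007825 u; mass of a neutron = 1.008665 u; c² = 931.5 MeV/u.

131.8 MeV

Σm = 8·m(¹H) + 9·m_n = 8.062600 + 9.077985 = 17.140585 u
The mass defect is 17.140585 − 16.999132 = 0.141453 u.
Converting to energy: 0.141453 u × 931.5 MeV/u = 131.763 MeV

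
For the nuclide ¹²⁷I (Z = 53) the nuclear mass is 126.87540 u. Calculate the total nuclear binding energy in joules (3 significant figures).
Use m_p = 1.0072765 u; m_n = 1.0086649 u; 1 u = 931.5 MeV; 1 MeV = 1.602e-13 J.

Mass of separated nucleons = 53(1.0072765) + 74(1.0086649) = 53.3856545 + 74.6412026 = 128.0268571 u
The mass defect is 128.0268571 − 126.87540 = 1.1514571 u.
E_B = 1.1514571 × 931.5 = 1072.58 MeV
In joules: 1072.58 MeV × 1.602e-13 J/MeV = 1.7183e-10 J

1.72e-10 J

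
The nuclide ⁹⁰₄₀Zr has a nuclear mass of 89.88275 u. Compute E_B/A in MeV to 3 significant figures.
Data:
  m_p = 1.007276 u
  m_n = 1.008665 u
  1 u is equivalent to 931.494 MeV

Σm = 40·m_p + 50·m_n = 40.291040 + 50.433250 = 90.724290 u
Mass defect Δm = 90.724290 − 89.88275 = 0.841540 u
Binding energy = Δm·c² = 0.841540 × 931.494 MeV/u = 783.889 MeV
BE/A = 783.889 MeV / 90 = 8.710 MeV/nucleon

8.71 MeV/nucleon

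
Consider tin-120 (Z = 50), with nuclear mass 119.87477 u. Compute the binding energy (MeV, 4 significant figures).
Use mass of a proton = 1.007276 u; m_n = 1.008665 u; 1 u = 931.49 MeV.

1021 MeV

Total constituent mass: 50 × 1.007276 + 70 × 1.008665 = 120.970350 u
The mass defect is 120.970350 − 119.87477 = 1.095580 u.
E_B = 1.095580 × 931.49 = 1020.52 MeV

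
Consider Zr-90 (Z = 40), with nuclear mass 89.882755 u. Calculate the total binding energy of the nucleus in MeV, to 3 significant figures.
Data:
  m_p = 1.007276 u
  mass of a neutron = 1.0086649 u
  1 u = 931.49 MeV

With 40 protons and 50 neutrons (A = 90):
Σm = 40·m_p + 50·m_n = 40.291040 + 50.4332450 = 90.7242850 u
Δm = 90.7242850 − 89.882755 = 0.8415300 u
Converting to energy: 0.8415300 u × 931.49 MeV/u = 783.877 MeV

784 MeV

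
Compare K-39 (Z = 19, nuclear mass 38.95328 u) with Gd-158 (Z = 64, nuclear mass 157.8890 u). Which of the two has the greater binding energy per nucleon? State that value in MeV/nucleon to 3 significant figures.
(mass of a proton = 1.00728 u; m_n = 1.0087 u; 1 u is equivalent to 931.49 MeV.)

K-39; 8.58 MeV/nucleon

K-39: Σm = 19(1.00728) + 20(1.0087) = 39.31232 u; Δm = 0.35904 u; E_B = 334.44 MeV; E_B/A = 8.575 MeV
Gd-158: Σm = 64(1.00728) + 94(1.0087) = 159.28372 u; Δm = 1.39472 u; E_B = 1299.2 MeV; E_B/A = 8.223 MeV
K-39 has the higher binding energy per nucleon, so it is the more tightly bound nucleus.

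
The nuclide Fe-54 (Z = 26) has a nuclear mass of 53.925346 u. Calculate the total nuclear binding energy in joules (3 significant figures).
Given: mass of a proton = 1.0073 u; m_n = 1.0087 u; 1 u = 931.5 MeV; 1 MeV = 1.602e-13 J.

7.58e-11 J

Σm = 26·m_p + 28·m_n = 26.1898 + 28.2436 = 54.4334 u
The mass defect is 54.4334 − 53.925346 = 0.508054 u.
Binding energy = Δm·c² = 0.508054 × 931.5 MeV/u = 473.252 MeV
In joules: 473.252 MeV × 1.602e-13 J/MeV = 7.5815e-11 J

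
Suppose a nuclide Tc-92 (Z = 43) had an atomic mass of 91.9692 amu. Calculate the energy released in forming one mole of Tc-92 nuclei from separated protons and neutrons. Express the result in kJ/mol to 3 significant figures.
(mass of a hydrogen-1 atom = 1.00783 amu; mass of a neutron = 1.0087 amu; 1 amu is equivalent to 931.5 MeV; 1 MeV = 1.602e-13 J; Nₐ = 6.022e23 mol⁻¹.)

7.13e+10 kJ/mol

Σm = 43·m(¹H) + 49·m_n = 43.33669 + 49.4263 = 92.76299 amu
The mass defect is 92.76299 − 91.9692 = 0.79379 amu.
E_B = 0.79379 × 931.5 = 739.415 MeV
Per nucleus in joules: 739.415 MeV × 1.602e-13 J/MeV = 1.1845e-10 J
Per mole: 1.1845e-10 J × 6.022e23 mol⁻¹ = 7.1331e+13 J/mol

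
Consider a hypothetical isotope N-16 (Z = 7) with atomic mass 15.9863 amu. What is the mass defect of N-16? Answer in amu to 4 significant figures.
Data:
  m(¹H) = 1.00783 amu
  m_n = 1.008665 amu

0.1465 amu

The nucleus contains 7 protons and 16 − 7 = 9 neutrons.
Mass of separated nucleons = 7(1.00783) + 9(1.008665) = 7.05481 + 9.077985 = 16.132795 amu
The mass defect is 16.132795 − 15.9863 = 0.146495 amu.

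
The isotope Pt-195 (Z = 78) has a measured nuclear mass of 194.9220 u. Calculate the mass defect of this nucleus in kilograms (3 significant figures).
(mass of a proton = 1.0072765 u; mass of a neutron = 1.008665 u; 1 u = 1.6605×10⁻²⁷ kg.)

Σm = 78·m_p + 117·m_n = 78.5675670 + 118.013805 = 196.5813720 u
The mass defect is 196.5813720 − 194.9220 = 1.6593720 u.
In SI units: 1.6593720 u × 1.6605×10⁻²⁷ kg/u = 2.7554e-27 kg

2.76e-27 kg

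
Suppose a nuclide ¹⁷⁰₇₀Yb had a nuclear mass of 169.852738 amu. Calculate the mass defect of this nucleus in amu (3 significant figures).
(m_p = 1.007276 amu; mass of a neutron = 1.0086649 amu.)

1.52 amu

The nucleus contains 70 protons and 170 − 70 = 100 neutrons.
Σm = 70·m_p + 100·m_n = 70.509320 + 100.8664900 = 171.3758100 amu
Mass defect Δm = 171.3758100 − 169.852738 = 1.5230720 amu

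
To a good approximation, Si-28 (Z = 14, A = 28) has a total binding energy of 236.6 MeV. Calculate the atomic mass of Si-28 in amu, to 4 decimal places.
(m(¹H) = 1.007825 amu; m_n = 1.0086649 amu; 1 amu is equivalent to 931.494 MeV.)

Mass defect = 236.6 MeV / (931.494 MeV/amu) = 0.254001 amu
Constituent mass = 14(1.007825) + 14(1.0086649) = 28.2308586 amu
Atomic mass = 28.2308586 − 0.254001 = 27.9768576 amu ≈ 27.9769 amu (to 4 decimal places)

27.9769 amu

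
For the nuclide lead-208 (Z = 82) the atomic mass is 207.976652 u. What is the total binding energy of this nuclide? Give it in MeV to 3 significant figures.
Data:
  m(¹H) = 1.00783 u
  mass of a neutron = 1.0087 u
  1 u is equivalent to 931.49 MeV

1640 MeV

The nucleus contains 82 protons and 208 − 82 = 126 neutrons.
Mass of separated nucleons = 82(1.00783) + 126(1.0087) = 82.64206 + 127.0962 = 209.73826 u
Δm = 209.73826 − 207.976652 = 1.761608 u
Converting to energy: 1.761608 u × 931.49 MeV/u = 1640.92 MeV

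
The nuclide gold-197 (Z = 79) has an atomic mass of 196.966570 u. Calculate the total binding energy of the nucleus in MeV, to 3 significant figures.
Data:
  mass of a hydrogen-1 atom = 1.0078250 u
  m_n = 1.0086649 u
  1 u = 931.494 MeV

The nucleus contains 79 protons and 197 − 79 = 118 neutrons.
Total constituent mass: 79 × 1.0078250 + 118 × 1.0086649 = 198.6406332 u
Mass defect Δm = 198.6406332 − 196.966570 = 1.6740632 u
E_B = 1.6740632 × 931.494 = 1559.38 MeV

1560 MeV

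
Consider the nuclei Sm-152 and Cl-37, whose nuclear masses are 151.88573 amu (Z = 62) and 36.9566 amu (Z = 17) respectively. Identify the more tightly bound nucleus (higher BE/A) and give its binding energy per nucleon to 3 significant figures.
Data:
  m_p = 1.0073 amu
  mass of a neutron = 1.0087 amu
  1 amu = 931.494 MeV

Cl-37; 8.60 MeV/nucleon

Sm-152: Σm = 62(1.0073) + 90(1.0087) = 153.2356 amu; Δm = 1.34987 amu; E_B = 1257.4 MeV; E_B/A = 8.272 MeV
Cl-37: Σm = 17(1.0073) + 20(1.0087) = 37.2981 amu; Δm = 0.3415 amu; E_B = 318.105 MeV; E_B/A = 8.597 MeV
Cl-37 has the higher binding energy per nucleon, so it is the more tightly bound nucleus.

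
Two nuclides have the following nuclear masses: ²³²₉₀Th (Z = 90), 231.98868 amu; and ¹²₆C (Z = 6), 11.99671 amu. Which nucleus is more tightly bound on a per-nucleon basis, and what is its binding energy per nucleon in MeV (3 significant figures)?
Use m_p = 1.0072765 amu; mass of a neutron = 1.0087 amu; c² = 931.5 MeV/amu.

²³²₉₀Th: Σm = 90(1.0072765) + 142(1.0087) = 233.8902850 amu; Δm = 1.9016050 amu; E_B = 1771.3 MeV; E_B/A = 7.635 MeV
¹²₆C: Σm = 6(1.0072765) + 6(1.0087) = 12.0958590 amu; Δm = 0.0991490 amu; E_B = 92.357 MeV; E_B/A = 7.696 MeV
¹²₆C has the higher binding energy per nucleon, so it is the more tightly bound nucleus.

¹²₆C; 7.70 MeV/nucleon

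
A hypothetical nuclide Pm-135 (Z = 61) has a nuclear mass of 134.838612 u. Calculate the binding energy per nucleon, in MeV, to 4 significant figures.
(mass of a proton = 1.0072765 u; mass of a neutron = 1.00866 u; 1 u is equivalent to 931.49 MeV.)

8.598 MeV/nucleon

With 61 protons and 74 neutrons (A = 135):
Σm = 61·m_p + 74·m_n = 61.4438665 + 74.64084 = 136.0847065 u
The mass defect is 136.0847065 − 134.838612 = 1.2460945 u.
E_B = 1.2460945 × 931.49 = 1160.72 MeV
BE/A = 1160.72 MeV / 135 = 8.598 MeV/nucleon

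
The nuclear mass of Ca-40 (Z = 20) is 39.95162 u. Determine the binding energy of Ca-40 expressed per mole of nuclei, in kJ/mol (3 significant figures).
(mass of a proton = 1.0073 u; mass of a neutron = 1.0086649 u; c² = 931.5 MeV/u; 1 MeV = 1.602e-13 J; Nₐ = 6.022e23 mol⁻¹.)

With 20 protons and 20 neutrons (A = 40):
Σm = 20·m_p + 20·m_n = 20.1460 + 20.1732980 = 40.3192980 u
The mass defect is 40.3192980 − 39.95162 = 0.3676780 u.
E_B = 0.3676780 × 931.5 = 342.492 MeV
Per nucleus in joules: 342.492 MeV × 1.602e-13 J/MeV = 5.4867e-11 J
Per mole: 5.4867e-11 J × 6.022e23 mol⁻¹ = 3.3041e+13 J/mol

3.30e+10 kJ/mol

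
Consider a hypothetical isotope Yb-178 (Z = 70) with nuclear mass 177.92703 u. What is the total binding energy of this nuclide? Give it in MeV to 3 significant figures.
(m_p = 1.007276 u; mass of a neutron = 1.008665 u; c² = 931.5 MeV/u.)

1410 MeV

Z = 70, so N = A − Z = 178 − 70 = 108.
Total constituent mass: 70 × 1.007276 + 108 × 1.008665 = 179.445140 u
Δm = 179.445140 − 177.92703 = 1.518110 u
Converting to energy: 1.518110 u × 931.5 MeV/u = 1414.12 MeV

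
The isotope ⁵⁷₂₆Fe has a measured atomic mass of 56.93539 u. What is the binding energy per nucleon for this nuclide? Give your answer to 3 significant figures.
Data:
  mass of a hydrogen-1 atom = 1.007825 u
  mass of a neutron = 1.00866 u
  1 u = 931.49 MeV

Total constituent mass: 26 × 1.007825 + 31 × 1.00866 = 57.471910 u
Δm = 57.471910 − 56.93539 = 0.536520 u
Converting to energy: 0.536520 u × 931.49 MeV/u = 499.763 MeV
Dividing by A = 57 gives 8.768 MeV per nucleon.

8.77 MeV/nucleon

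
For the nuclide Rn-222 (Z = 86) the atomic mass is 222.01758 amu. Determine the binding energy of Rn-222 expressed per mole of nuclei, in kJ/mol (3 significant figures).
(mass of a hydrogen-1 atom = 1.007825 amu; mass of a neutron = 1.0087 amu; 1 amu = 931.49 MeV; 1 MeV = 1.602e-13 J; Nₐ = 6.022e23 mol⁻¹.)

Mass of separated nucleons = 86(1.007825) + 136(1.0087) = 86.672950 + 137.1832 = 223.856150 amu
The mass defect is 223.856150 − 222.01758 = 1.838570 amu.
Binding energy = Δm·c² = 1.838570 × 931.49 MeV/amu = 1712.61 MeV
Per nucleus in joules: 1712.61 MeV × 1.602e-13 J/MeV = 2.7436e-10 J
Per mole: 2.7436e-10 J × 6.022e23 mol⁻¹ = 1.6522e+14 J/mol

1.65e+11 kJ/mol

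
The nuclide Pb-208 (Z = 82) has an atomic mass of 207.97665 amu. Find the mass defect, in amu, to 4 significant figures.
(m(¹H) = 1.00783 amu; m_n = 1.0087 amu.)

1.762 amu

Z = 82, so N = A − Z = 208 − 82 = 126.
Mass of separated nucleons = 82(1.00783) + 126(1.0087) = 82.64206 + 127.0962 = 209.73826 amu
The mass defect is 209.73826 − 207.97665 = 1.76161 amu.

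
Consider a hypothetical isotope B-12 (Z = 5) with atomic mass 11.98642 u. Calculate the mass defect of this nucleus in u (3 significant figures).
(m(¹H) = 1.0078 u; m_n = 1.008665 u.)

0.113 u

Total constituent mass: 5 × 1.0078 + 7 × 1.008665 = 12.099655 u
Δm = 12.099655 − 11.98642 = 0.113235 u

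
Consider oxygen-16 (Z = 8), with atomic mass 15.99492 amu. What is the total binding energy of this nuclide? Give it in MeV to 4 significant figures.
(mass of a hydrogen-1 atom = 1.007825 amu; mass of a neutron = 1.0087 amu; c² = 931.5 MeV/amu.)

Z = 8, so N = A − Z = 16 − 8 = 8.
Σm = 8·m(¹H) + 8·m_n = 8.062600 + 8.0696 = 16.132200 amu
Δm = 16.132200 − 15.99492 = 0.137280 amu
E_B = 0.137280 × 931.5 = 127.876 MeV

127.9 MeV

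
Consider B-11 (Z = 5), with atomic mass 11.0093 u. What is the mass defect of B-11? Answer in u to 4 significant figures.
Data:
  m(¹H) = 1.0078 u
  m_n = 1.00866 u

0.08166 u

With 5 protons and 6 neutrons (A = 11):
Mass of separated nucleons = 5(1.0078) + 6(1.00866) = 5.0390 + 6.05196 = 11.09096 u
Mass defect Δm = 11.09096 − 11.0093 = 0.08166 u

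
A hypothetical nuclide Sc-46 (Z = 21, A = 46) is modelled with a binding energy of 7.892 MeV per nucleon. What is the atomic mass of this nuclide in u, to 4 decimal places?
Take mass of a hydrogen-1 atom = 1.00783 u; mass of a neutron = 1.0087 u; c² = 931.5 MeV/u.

Total binding energy = 46 × 7.892 = 363.032 MeV
Mass defect = 363.032 MeV / (931.5 MeV/u) = 0.389728 u
Constituent mass = 21(1.00783) + 25(1.0087) = 46.38193 u
Atomic mass = 46.38193 − 0.389728 = 45.992202 u ≈ 45.9922 u (to 4 decimal places)

45.9922 u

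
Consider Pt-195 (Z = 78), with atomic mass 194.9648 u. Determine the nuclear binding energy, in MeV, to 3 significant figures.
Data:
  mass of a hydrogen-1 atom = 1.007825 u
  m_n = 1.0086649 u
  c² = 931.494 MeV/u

Total constituent mass: 78 × 1.007825 + 117 × 1.0086649 = 196.6241433 u
The mass defect is 196.6241433 − 194.9648 = 1.6593433 u.
Binding energy = Δm·c² = 1.6593433 × 931.494 MeV/u = 1545.67 MeV

1550 MeV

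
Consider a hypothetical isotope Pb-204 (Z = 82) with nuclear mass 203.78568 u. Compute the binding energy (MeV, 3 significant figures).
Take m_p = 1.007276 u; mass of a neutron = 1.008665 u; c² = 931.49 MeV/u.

1740 MeV

Σm = 82·m_p + 122·m_n = 82.596632 + 123.057130 = 205.653762 u
Mass defect Δm = 205.653762 − 203.78568 = 1.868082 u
Converting to energy: 1.868082 u × 931.49 MeV/u = 1740.10 MeV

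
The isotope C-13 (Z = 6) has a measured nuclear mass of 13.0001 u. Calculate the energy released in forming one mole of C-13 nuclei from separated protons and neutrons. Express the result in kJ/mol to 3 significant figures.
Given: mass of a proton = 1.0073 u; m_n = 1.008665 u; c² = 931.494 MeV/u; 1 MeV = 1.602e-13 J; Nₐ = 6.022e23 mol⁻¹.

9.38e+09 kJ/mol

With 6 protons and 7 neutrons (A = 13):
Mass of separated nucleons = 6(1.0073) + 7(1.008665) = 6.0438 + 7.060655 = 13.104455 u
Δm = 13.104455 − 13.0001 = 0.104355 u
E_B = 0.104355 × 931.494 = 97.2061 MeV
Per nucleus in joules: 97.2061 MeV × 1.602e-13 J/MeV = 1.5572e-11 J
Per mole: 1.5572e-11 J × 6.022e23 mol⁻¹ = 9.3775e+12 J/mol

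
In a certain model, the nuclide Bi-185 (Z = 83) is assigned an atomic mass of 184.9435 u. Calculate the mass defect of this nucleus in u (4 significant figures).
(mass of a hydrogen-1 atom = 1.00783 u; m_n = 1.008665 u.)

1.590 u

Total constituent mass: 83 × 1.00783 + 102 × 1.008665 = 186.533720 u
Δm = 186.533720 − 184.9435 = 1.590220 u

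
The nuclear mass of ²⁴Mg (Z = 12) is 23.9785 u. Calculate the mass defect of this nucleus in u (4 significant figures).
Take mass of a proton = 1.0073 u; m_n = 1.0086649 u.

0.2131 u

Z = 12, so N = A − Z = 24 − 12 = 12.
Σm = 12·m_p + 12·m_n = 12.0876 + 12.1039788 = 24.1915788 u
Mass defect Δm = 24.1915788 − 23.9785 = 0.2130788 u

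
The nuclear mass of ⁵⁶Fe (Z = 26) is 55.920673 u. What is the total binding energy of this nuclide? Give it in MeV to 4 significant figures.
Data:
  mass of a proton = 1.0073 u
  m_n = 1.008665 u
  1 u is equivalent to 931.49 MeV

492.8 MeV

Mass of separated nucleons = 26(1.0073) + 30(1.008665) = 26.1898 + 30.259950 = 56.449750 u
Δm = 56.449750 − 55.920673 = 0.529077 u
E_B = 0.529077 × 931.49 = 492.830 MeV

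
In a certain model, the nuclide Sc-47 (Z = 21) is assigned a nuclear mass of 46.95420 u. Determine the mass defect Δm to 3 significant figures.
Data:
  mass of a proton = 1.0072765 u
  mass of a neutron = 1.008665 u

0.424 u

Σm = 21·m_p + 26·m_n = 21.1528065 + 26.225290 = 47.3780965 u
The mass defect is 47.3780965 − 46.95420 = 0.4238965 u.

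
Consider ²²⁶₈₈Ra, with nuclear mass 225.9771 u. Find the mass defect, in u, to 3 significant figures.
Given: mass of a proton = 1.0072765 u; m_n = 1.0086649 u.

1.86 u

Σm = 88·m_p + 138·m_n = 88.6403320 + 139.1957562 = 227.8360882 u
The mass defect is 227.8360882 − 225.9771 = 1.8589882 u.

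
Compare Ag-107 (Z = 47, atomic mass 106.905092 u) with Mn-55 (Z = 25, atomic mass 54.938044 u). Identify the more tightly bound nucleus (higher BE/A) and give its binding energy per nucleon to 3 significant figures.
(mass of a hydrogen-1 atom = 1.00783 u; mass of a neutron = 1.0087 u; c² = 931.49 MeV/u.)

Mn-55; 8.78 MeV/nucleon

Ag-107: Σm = 47(1.00783) + 60(1.0087) = 107.89001 u; Δm = 0.984918 u; E_B = 917.44 MeV; E_B/A = 8.574 MeV
Mn-55: Σm = 25(1.00783) + 30(1.0087) = 55.45675 u; Δm = 0.518706 u; E_B = 483.17 MeV; E_B/A = 8.7849 MeV
Mn-55 has the higher binding energy per nucleon, so it is the more tightly bound nucleus.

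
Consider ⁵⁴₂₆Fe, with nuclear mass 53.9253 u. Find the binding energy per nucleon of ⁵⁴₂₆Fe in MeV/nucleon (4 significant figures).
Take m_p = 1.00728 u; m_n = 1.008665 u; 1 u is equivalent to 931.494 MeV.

The nucleus contains 26 protons and 54 − 26 = 28 neutrons.
Total constituent mass: 26 × 1.00728 + 28 × 1.008665 = 54.431900 u
Δm = 54.431900 − 53.9253 = 0.506600 u
E_B = 0.506600 × 931.494 = 471.895 MeV
BE/A = 471.895 MeV / 54 = 8.739 MeV/nucleon

8.739 MeV/nucleon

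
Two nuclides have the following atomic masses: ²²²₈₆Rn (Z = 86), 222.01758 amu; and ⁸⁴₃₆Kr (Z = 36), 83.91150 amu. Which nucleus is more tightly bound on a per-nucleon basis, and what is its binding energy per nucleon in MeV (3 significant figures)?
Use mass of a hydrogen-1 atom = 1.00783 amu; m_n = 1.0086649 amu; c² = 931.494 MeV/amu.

²²²₈₆Rn: Σm = 86(1.00783) + 136(1.0086649) = 223.8518064 amu; Δm = 1.8342264 amu; E_B = 1708.6 MeV; E_B/A = 7.696 MeV
⁸⁴₃₆Kr: Σm = 36(1.00783) + 48(1.0086649) = 84.6977952 amu; Δm = 0.7862952 amu; E_B = 732.43 MeV; E_B/A = 8.719 MeV
⁸⁴₃₆Kr has the higher binding energy per nucleon, so it is the more tightly bound nucleus.

⁸⁴₃₆Kr; 8.72 MeV/nucleon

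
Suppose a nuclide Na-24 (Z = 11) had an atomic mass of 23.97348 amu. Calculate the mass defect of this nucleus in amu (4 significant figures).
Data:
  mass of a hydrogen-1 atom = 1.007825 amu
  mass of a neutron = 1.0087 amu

0.2257 amu

Z = 11, so N = A − Z = 24 − 11 = 13.
Σm = 11·m(¹H) + 13·m_n = 11.086075 + 13.1131 = 24.199175 amu
The mass defect is 24.199175 − 23.97348 = 0.225695 amu.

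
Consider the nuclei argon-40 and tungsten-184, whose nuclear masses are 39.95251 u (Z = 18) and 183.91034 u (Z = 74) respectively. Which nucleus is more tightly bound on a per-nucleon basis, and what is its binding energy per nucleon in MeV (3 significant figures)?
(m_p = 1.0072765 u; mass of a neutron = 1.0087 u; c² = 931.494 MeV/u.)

argon-40; 8.61 MeV/nucleon

argon-40: Σm = 18(1.0072765) + 22(1.0087) = 40.3223770 u; Δm = 0.3698670 u; E_B = 344.53 MeV; E_B/A = 8.613 MeV
tungsten-184: Σm = 74(1.0072765) + 110(1.0087) = 185.4954610 u; Δm = 1.5851210 u; E_B = 1476.53 MeV; E_B/A = 8.0246 MeV
argon-40 has the higher binding energy per nucleon, so it is the more tightly bound nucleus.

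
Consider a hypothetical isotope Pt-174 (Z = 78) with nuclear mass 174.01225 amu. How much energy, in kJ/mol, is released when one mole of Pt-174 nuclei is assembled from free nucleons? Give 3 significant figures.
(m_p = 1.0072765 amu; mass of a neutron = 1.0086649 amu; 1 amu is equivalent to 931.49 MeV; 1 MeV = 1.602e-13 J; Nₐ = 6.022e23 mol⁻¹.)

Mass of separated nucleons = 78(1.0072765) + 96(1.0086649) = 78.5675670 + 96.8318304 = 175.3993974 amu
Mass defect Δm = 175.3993974 − 174.01225 = 1.3871474 amu
Binding energy = Δm·c² = 1.3871474 × 931.49 MeV/amu = 1292.11 MeV
Per nucleus in joules: 1292.11 MeV × 1.602e-13 J/MeV = 2.0700e-10 J
Per mole: 2.0700e-10 J × 6.022e23 mol⁻¹ = 1.2466e+14 J/mol

1.25e+11 kJ/mol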